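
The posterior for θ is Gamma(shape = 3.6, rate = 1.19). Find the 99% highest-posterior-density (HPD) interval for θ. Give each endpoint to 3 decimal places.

The posterior is unimodal and skewed, so the HPD interval has equal density at both endpoints and is the shortest 99% interval.
Solving f(0.231) = f(7.966) with F(7.966) − F(0.231) = 0.99 gives [0.231, 7.966].
For comparison, the equal-tailed interval is [0.444, 8.663]; the HPD is narrower and shifted toward the mode.

[0.231, 7.966]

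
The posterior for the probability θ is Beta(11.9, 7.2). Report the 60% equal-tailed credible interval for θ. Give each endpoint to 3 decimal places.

Posterior: Beta(11.9, 7.2).
Equal-tailed 60% interval: the 0.2 and 0.8 quantiles of Beta(11.9, 7.2).
Posterior mean ≈ 0.623, SD ≈ 0.108; a Normal approximation gives roughly [0.532, 0.714].
Exact: F⁻¹(0.2) = 0.531; F⁻¹(0.8) = 0.718.

[0.531, 0.718]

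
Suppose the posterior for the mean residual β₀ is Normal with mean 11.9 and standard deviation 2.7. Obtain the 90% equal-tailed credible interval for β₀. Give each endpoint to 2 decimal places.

[7.46, 16.34]

The posterior is symmetric, so the 90% equal-tailed interval is β₀ = 11.9 ± z·2.7 with z = 1.645.
Half-width: 1.645 × 2.7 = 4.44.
11.9 − 4.44 = 7.46; 11.9 + 4.44 = 16.34.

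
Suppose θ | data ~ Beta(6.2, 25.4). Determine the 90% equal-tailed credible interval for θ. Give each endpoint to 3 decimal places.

[0.094, 0.321]

Posterior: Beta(6.2, 25.4).
Equal-tailed 90% interval: the 0.05 and 0.95 quantiles of Beta(6.2, 25.4).
Posterior mean ≈ 0.196, SD ≈ 0.070; a Normal approximation gives roughly [0.082, 0.311].
Exact: F⁻¹(0.05) = 0.094; F⁻¹(0.95) = 0.321.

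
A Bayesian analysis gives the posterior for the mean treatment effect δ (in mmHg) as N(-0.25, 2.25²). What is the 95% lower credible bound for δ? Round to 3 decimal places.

-3.951

Need L with P(δ ≥ L) = 0.95: L = -0.25 − z_{0.05}·2.25.
z = 1.645; L = -0.25 − 1.645 × 2.25 = -3.951.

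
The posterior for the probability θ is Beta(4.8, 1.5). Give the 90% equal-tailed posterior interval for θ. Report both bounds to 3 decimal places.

Posterior: Beta(4.8, 1.5).
Equal-tailed 90% interval: the 0.05 and 0.95 quantiles of Beta(4.8, 1.5).
Posterior mean ≈ 0.762, SD ≈ 0.158; a Normal approximation gives roughly [0.503, 1.021].
Exact: F⁻¹(0.05) = 0.459; F⁻¹(0.95) = 0.966.

[0.459, 0.966]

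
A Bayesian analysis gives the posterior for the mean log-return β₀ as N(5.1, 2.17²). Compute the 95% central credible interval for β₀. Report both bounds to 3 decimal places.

The posterior is symmetric, so the 95% equal-tailed interval is β₀ = 5.1 ± z·2.17 with z = 1.960.
Half-width: 1.960 × 2.17 = 4.253.
5.1 − 4.253 = 0.847; 5.1 + 4.253 = 9.353.

[0.847, 9.353]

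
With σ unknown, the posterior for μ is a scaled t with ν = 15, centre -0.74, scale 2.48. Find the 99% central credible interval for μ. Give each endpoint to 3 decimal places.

[-8.048, 6.568]

The t_15 distribution is symmetric; the 99% interval is -0.74 ± t·2.48 with t_{0.995,15} = 2.947.
Half-width: 2.947 × 2.48 = 7.308.
-0.74 − 7.308 = -8.048; -0.74 + 7.308 = 6.568.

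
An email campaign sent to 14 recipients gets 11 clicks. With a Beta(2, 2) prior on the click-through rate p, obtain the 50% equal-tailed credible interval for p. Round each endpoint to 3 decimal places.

Posterior: Beta(2+11, 2+3) = Beta(13, 5).
Equal-tailed 50% interval: the 0.25 and 0.75 quantiles of Beta(13, 5).
Posterior mean ≈ 0.722, SD ≈ 0.103; a Normal approximation gives roughly [0.653, 0.792].
Exact: F⁻¹(0.25) = 0.656; F⁻¹(0.75) = 0.798.

[0.656, 0.798]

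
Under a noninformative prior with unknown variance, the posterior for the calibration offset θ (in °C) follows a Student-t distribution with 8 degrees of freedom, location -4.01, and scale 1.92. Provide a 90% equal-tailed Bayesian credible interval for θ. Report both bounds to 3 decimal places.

The t_8 distribution is symmetric; the 90% interval is -4.01 ± t·1.92 with t_{0.95,8} = 1.860.
Half-width: 1.860 × 1.92 = 3.570.
-4.01 − 3.570 = -7.580; -4.01 + 3.570 = -0.440.

[-7.580, -0.440]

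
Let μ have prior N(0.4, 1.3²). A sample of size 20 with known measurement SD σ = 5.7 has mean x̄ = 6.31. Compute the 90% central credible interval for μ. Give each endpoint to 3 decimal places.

[1.916, 4.910]

Posterior precision = 1/1.3² + 20/5.7² = 0.5917 + 0.6156 = 1.2073, so posterior SD = 0.9101.
Posterior mean = (0.4/1.3² + 20·6.31/5.7²) / 1.2073 = 3.4134.
Interval: 3.4134 ± 1.645 × 0.9101 → [1.916, 4.910].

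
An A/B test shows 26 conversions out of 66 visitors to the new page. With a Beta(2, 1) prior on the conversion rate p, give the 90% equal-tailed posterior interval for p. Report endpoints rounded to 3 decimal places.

[0.311, 0.504]

Posterior: Beta(2+26, 1+40) = Beta(28, 41).
Equal-tailed 90% interval: the 0.05 and 0.95 quantiles of Beta(28, 41).
Posterior mean ≈ 0.406, SD ≈ 0.059; a Normal approximation gives roughly [0.309, 0.502].
Exact: F⁻¹(0.05) = 0.311; F⁻¹(0.95) = 0.504.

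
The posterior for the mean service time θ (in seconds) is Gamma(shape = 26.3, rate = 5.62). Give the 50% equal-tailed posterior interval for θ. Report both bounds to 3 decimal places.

[4.036, 5.259]

Posterior: Gamma(shape 26.3, rate 5.62).
Equal-tailed 50% interval: Gamma(26.3, 5.62) quantiles at 0.25 and 0.75.
Posterior mean ≈ 4.680, SD ≈ 0.913; a Normal approximation gives roughly [4.064, 5.295].
Exact: lower = 4.036; upper = 5.259.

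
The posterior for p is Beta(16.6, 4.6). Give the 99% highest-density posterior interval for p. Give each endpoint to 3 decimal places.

[0.540, 0.963]

The posterior is unimodal and skewed, so the HPD interval has equal density at both endpoints and is the shortest 99% interval.
Solving f(0.540) = f(0.963) with F(0.963) − F(0.540) = 0.99 gives [0.540, 0.963].
For comparison, the equal-tailed interval is [0.520, 0.952]; the HPD is narrower and shifted toward the mode.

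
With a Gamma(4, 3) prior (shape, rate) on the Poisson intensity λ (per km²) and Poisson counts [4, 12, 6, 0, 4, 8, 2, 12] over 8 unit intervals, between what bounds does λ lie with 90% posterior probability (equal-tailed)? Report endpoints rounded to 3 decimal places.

[3.703, 5.855]

Posterior: Gamma(4+48, 3+8) = Gamma(52, 11) (shape, rate).
Equal-tailed 90% interval: Gamma(52, 11) quantiles at 0.05 and 0.95.
Posterior mean ≈ 4.727, SD ≈ 0.656; a Normal approximation gives roughly [3.649, 5.806].
Exact: lower = 3.703; upper = 5.855.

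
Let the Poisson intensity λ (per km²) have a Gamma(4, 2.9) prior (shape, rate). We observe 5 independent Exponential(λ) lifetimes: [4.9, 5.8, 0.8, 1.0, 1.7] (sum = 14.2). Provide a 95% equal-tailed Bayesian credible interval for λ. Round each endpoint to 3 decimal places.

[0.241, 0.922]

Posterior: Gamma(4+5, 2.9+14.2) = Gamma(9, 17.1) (shape, rate).
Equal-tailed 95% interval: Gamma(9, 17.1) quantiles at 0.025 and 0.975.
Posterior mean ≈ 0.526, SD ≈ 0.175; a Normal approximation gives roughly [0.182, 0.870].
Exact: lower = 0.241; upper = 0.922.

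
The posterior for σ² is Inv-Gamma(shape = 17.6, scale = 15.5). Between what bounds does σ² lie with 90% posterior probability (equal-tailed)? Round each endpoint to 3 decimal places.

[0.619, 1.370]

Inverse-Gamma(17.6, 15.5) quantiles: F⁻¹(0.05) and F⁻¹(0.95).
Equivalently, 1/σ² ~ Gamma(17.6, rate = 15.5); invert its 0.95 and 0.05 quantiles.
Posterior mean ≈ 0.934, SD ≈ 0.236; a Normal approximation gives roughly [0.545, 1.323].
Exact: lower = 0.619; upper = 1.370.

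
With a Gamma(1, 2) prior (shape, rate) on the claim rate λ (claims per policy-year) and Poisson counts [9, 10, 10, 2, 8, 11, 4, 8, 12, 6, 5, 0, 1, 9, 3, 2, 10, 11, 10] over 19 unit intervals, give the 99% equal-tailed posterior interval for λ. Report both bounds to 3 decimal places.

Posterior: Gamma(1+131, 2+19) = Gamma(132, 21) (shape, rate).
Equal-tailed 99% interval: Gamma(132, 21) quantiles at 0.005 and 0.995.
Posterior mean ≈ 6.286, SD ≈ 0.547; a Normal approximation gives roughly [4.876, 7.695].
Exact: lower = 4.966; upper = 7.784.

[4.966, 7.784]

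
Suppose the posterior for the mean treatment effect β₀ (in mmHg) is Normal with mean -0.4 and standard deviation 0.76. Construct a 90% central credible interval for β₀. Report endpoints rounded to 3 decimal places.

[-1.650, 0.850]

The posterior is symmetric, so the 90% equal-tailed interval is β₀ = -0.4 ± z·0.76 with z = 1.645.
Half-width: 1.645 × 0.76 = 1.250.
-0.4 − 1.250 = -1.650; -0.4 + 1.250 = 0.850.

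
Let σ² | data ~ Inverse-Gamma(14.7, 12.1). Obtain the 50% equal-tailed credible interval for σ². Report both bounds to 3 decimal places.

[0.709, 1.011]

Inverse-Gamma(14.7, 12.1) quantiles: F⁻¹(0.25) and F⁻¹(0.75).
Equivalently, 1/σ² ~ Gamma(14.7, rate = 12.1); invert its 0.75 and 0.25 quantiles.
Posterior mean ≈ 0.883, SD ≈ 0.248; a Normal approximation gives roughly [0.716, 1.050].
Exact: lower = 0.709; upper = 1.011.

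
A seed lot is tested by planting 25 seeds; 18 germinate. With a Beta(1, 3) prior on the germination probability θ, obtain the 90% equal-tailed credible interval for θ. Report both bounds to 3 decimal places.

Posterior: Beta(1+18, 3+7) = Beta(19, 10).
Equal-tailed 90% interval: the 0.05 and 0.95 quantiles of Beta(19, 10).
Posterior mean ≈ 0.655, SD ≈ 0.087; a Normal approximation gives roughly [0.512, 0.798].
Exact: F⁻¹(0.05) = 0.506; F⁻¹(0.95) = 0.792.

[0.506, 0.792]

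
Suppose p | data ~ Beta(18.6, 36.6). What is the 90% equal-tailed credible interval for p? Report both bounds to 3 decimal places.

[0.237, 0.444]

Posterior: Beta(18.6, 36.6).
Equal-tailed 90% interval: the 0.05 and 0.95 quantiles of Beta(18.6, 36.6).
Posterior mean ≈ 0.337, SD ≈ 0.063; a Normal approximation gives roughly [0.233, 0.441].
Exact: F⁻¹(0.05) = 0.237; F⁻¹(0.95) = 0.444.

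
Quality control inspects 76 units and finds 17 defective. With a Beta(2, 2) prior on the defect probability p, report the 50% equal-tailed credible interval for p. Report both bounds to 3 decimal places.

Posterior: Beta(2+17, 2+59) = Beta(19, 61).
Equal-tailed 50% interval: the 0.25 and 0.75 quantiles of Beta(19, 61).
Posterior mean ≈ 0.237, SD ≈ 0.047; a Normal approximation gives roughly [0.206, 0.269].
Exact: F⁻¹(0.25) = 0.204; F⁻¹(0.75) = 0.268.

[0.204, 0.268]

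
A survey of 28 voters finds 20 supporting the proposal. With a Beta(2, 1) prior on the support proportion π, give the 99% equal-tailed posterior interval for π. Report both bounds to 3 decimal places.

[0.484, 0.886]

Posterior: Beta(2+20, 1+8) = Beta(22, 9).
Equal-tailed 99% interval: the 0.005 and 0.995 quantiles of Beta(22, 9).
Posterior mean ≈ 0.710, SD ≈ 0.080; a Normal approximation gives roughly [0.503, 0.916].
Exact: F⁻¹(0.005) = 0.484; F⁻¹(0.995) = 0.886.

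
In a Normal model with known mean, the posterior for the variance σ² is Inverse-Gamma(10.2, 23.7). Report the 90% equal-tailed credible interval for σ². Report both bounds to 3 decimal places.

[1.485, 4.253]

Inverse-Gamma(10.2, 23.7) quantiles: F⁻¹(0.05) and F⁻¹(0.95).
Equivalently, 1/σ² ~ Gamma(10.2, rate = 23.7); invert its 0.95 and 0.05 quantiles.
Posterior mean ≈ 2.576, SD ≈ 0.900; a Normal approximation gives roughly [1.096, 4.056].
Exact: lower = 1.485; upper = 4.253.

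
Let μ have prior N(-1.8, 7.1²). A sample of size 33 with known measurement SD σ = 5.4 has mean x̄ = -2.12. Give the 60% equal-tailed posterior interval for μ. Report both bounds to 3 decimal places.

[-2.899, -1.330]

Posterior precision = 1/7.1² + 33/5.4² = 0.0198 + 1.1317 = 1.1515, so posterior SD = 0.9319.
Posterior mean = (-1.8/7.1² + 33·-2.12/5.4²) / 1.1515 = -2.1145.
Interval: -2.1145 ± 0.842 × 0.9319 → [-2.899, -1.330].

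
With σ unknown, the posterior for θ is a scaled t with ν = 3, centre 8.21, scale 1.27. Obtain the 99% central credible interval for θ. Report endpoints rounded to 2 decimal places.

The t_3 distribution is symmetric; the 99% interval is 8.21 ± t·1.27 with t_{0.995,3} = 5.841.
Half-width: 5.841 × 1.27 = 7.42.
8.21 − 7.42 = 0.79; 8.21 + 7.42 = 15.63.

[0.79, 15.63]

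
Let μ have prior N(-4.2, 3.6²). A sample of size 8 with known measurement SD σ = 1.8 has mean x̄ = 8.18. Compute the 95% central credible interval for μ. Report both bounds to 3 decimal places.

[6.577, 9.033]

Posterior precision = 1/3.6² + 8/1.8² = 0.0772 + 2.4691 = 2.5463, so posterior SD = 0.6267.
Posterior mean = (-4.2/3.6² + 8·8.18/1.8²) / 2.5463 = 7.8048.
Interval: 7.8048 ± 1.960 × 0.6267 → [6.577, 9.033].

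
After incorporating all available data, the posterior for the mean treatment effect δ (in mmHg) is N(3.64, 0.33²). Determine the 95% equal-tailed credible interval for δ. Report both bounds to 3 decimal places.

The posterior is symmetric, so the 95% equal-tailed interval is δ = 3.64 ± z·0.33 with z = 1.960.
Half-width: 1.960 × 0.33 = 0.647.
3.64 − 0.647 = 2.993; 3.64 + 0.647 = 4.287.

[2.993, 4.287]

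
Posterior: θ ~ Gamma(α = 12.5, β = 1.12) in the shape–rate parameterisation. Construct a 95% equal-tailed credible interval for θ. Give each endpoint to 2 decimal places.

[5.86, 18.15]

Posterior: Gamma(shape 12.5, rate 1.12).
Equal-tailed 95% interval: Gamma(12.5, 1.12) quantiles at 0.025 and 0.975.
Posterior mean ≈ 11.16, SD ≈ 3.16; a Normal approximation gives roughly [4.97, 17.35].
Exact: lower = 5.86; upper = 18.15.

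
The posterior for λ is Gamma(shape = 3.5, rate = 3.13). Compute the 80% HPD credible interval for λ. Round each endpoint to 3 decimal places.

[0.302, 1.666]

The posterior is unimodal and skewed, so the HPD interval has equal density at both endpoints and is the shortest 80% interval.
Solving f(0.302) = f(1.666) with F(1.666) − F(0.302) = 0.80 gives [0.302, 1.666].
For comparison, the equal-tailed interval is [0.453, 1.920]; the HPD is narrower and shifted toward the mode.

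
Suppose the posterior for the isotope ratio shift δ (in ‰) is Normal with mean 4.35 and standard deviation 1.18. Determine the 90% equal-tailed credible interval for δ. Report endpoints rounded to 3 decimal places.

The posterior is symmetric, so the 90% equal-tailed interval is δ = 4.35 ± z·1.18 with z = 1.645.
Half-width: 1.645 × 1.18 = 1.941.
4.35 − 1.941 = 2.409; 4.35 + 1.941 = 6.291.

[2.409, 6.291]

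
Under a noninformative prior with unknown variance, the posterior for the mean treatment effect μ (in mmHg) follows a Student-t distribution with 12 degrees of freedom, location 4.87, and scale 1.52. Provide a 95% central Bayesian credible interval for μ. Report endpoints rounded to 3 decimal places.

[1.558, 8.182]

The t_12 distribution is symmetric; the 95% interval is 4.87 ± t·1.52 with t_{0.975,12} = 2.179.
Half-width: 2.179 × 1.52 = 3.312.
4.87 − 3.312 = 1.558; 4.87 + 3.312 = 8.182.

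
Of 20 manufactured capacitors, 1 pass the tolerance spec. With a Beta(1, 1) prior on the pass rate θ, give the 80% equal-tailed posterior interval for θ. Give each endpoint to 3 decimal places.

[0.026, 0.173]

Posterior: Beta(1+1, 1+19) = Beta(2, 20).
Equal-tailed 80% interval: the 0.1 and 0.9 quantiles of Beta(2, 20).
Posterior mean ≈ 0.091, SD ≈ 0.060; a Normal approximation gives roughly [0.014, 0.168].
Exact: F⁻¹(0.1) = 0.026; F⁻¹(0.9) = 0.173.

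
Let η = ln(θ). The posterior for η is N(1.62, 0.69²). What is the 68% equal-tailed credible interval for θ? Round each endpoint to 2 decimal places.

[2.54, 10.04]

On the log scale the 68% interval is 1.62 ± 0.994 × 0.69 = [0.9338, 2.3062].
Exponentiate: [e^0.9338, e^2.3062] = [2.54, 10.04].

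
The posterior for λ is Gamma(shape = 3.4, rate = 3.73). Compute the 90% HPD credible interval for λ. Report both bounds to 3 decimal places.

[0.168, 1.628]

The posterior is unimodal and skewed, so the HPD interval has equal density at both endpoints and is the shortest 90% interval.
Solving f(0.168) = f(1.628) with F(1.628) − F(0.168) = 0.90 gives [0.168, 1.628].
For comparison, the equal-tailed interval is [0.276, 1.847]; the HPD is narrower and shifted toward the mode.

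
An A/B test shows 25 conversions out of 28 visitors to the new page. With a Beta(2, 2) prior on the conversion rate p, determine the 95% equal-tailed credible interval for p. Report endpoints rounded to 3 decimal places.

[0.702, 0.945]

Posterior: Beta(2+25, 2+3) = Beta(27, 5).
Equal-tailed 95% interval: the 0.025 and 0.975 quantiles of Beta(27, 5).
Posterior mean ≈ 0.844, SD ≈ 0.063; a Normal approximation gives roughly [0.720, 0.968].
Exact: F⁻¹(0.025) = 0.702; F⁻¹(0.975) = 0.945.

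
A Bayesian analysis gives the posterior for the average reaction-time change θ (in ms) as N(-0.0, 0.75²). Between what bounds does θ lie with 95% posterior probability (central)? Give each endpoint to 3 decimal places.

The posterior is symmetric, so the 95% equal-tailed interval is θ = -0.0 ± z·0.75 with z = 1.960.
Half-width: 1.960 × 0.75 = 1.470.
-0.0 − 1.470 = -1.470; -0.0 + 1.470 = 1.470.

[-1.470, 1.470]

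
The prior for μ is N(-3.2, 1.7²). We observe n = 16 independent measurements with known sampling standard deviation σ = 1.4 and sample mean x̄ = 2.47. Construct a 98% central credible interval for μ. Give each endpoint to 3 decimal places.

[1.442, 3.037]

Posterior precision = 1/1.7² + 16/1.4² = 0.3460 + 8.1633 = 8.5093, so posterior SD = 0.3428.
Posterior mean = (-3.2/1.7² + 16·2.47/1.4²) / 8.5093 = 2.2394.
Interval: 2.2394 ± 2.326 × 0.3428 → [1.442, 3.037].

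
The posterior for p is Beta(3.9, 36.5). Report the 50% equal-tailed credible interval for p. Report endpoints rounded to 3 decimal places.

Posterior: Beta(3.9, 36.5).
Equal-tailed 50% interval: the 0.25 and 0.75 quantiles of Beta(3.9, 36.5).
Posterior mean ≈ 0.097, SD ≈ 0.046; a Normal approximation gives roughly [0.066, 0.127].
Exact: F⁻¹(0.25) = 0.063; F⁻¹(0.75) = 0.123.

[0.063, 0.123]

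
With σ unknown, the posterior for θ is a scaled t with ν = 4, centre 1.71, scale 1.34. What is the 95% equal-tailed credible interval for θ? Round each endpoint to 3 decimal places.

[-2.010, 5.430]

The t_4 distribution is symmetric; the 95% interval is 1.71 ± t·1.34 with t_{0.975,4} = 2.776.
Half-width: 2.776 × 1.34 = 3.720.
1.71 − 3.720 = -2.010; 1.71 + 3.720 = 5.430.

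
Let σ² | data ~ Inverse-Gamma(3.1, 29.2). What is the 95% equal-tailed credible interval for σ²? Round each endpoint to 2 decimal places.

Inverse-Gamma(3.1, 29.2) quantiles: F⁻¹(0.025) and F⁻¹(0.975).
Equivalently, 1/σ² ~ Gamma(3.1, rate = 29.2); invert its 0.975 and 0.025 quantiles.
Posterior mean ≈ 13.90, SD ≈ 13.26; a Normal approximation gives roughly [-12.08, 39.89].
Exact: lower = 3.96; upper = 44.09.

[3.96, 44.09]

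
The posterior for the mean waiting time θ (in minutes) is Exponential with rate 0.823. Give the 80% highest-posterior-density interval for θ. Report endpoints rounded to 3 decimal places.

[0.000, 1.956]

The exponential density is strictly decreasing on [0, ∞), so the HPD interval is anchored at 0: [0, q] with P(θ ≤ q) = 0.80.
q = −ln(1 − 0.80) / 0.823 = 1.6094 / 0.823 = 1.956.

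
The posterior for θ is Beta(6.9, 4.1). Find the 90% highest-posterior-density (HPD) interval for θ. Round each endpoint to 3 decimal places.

[0.403, 0.859]

The posterior is unimodal and skewed, so the HPD interval has equal density at both endpoints and is the shortest 90% interval.
Solving f(0.403) = f(0.859) with F(0.859) − F(0.403) = 0.90 gives [0.403, 0.859].
For comparison, the equal-tailed interval is [0.384, 0.843]; the HPD is narrower and shifted toward the mode.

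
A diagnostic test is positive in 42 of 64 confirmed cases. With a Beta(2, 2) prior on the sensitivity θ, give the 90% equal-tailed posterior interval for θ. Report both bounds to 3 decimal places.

[0.550, 0.739]

Posterior: Beta(2+42, 2+22) = Beta(44, 24).
Equal-tailed 90% interval: the 0.05 and 0.95 quantiles of Beta(44, 24).
Posterior mean ≈ 0.647, SD ≈ 0.058; a Normal approximation gives roughly [0.552, 0.742].
Exact: F⁻¹(0.05) = 0.550; F⁻¹(0.95) = 0.739.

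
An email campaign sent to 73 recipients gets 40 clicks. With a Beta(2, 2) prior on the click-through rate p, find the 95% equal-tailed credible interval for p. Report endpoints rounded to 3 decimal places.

Posterior: Beta(2+40, 2+33) = Beta(42, 35).
Equal-tailed 95% interval: the 0.025 and 0.975 quantiles of Beta(42, 35).
Posterior mean ≈ 0.545, SD ≈ 0.056; a Normal approximation gives roughly [0.435, 0.656].
Exact: F⁻¹(0.025) = 0.434; F⁻¹(0.975) = 0.655.

[0.434, 0.655]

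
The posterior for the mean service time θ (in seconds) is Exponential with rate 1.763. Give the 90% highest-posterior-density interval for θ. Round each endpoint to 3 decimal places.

[0.000, 1.306]

The exponential density is strictly decreasing on [0, ∞), so the HPD interval is anchored at 0: [0, q] with P(θ ≤ q) = 0.90.
q = −ln(1 − 0.90) / 1.763 = 2.3026 / 1.763 = 1.306.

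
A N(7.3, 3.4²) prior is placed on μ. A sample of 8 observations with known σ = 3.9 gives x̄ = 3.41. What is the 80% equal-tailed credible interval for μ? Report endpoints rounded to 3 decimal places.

[2.322, 5.597]

Posterior precision = 1/3.4² + 8/3.9² = 0.0865 + 0.5260 = 0.6125, so posterior SD = 1.2778.
Posterior mean = (7.3/3.4² + 8·3.41/3.9²) / 0.6125 = 3.9594.
Interval: 3.9594 ± 1.282 × 1.2778 → [2.322, 5.597].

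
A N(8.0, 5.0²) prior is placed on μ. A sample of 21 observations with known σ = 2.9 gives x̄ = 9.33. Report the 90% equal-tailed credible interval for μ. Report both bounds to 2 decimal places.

Posterior precision = 1/5.0² + 21/2.9² = 0.0400 + 2.4970 = 2.5370, so posterior SD = 0.6278.
Posterior mean = (8.0/5.0² + 21·9.33/2.9²) / 2.5370 = 9.3090.
Interval: 9.3090 ± 1.645 × 0.6278 → [8.28, 10.34].

[8.28, 10.34]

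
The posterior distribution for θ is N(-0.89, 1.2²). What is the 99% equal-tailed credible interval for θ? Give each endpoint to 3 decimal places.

The posterior is symmetric, so the 99% equal-tailed interval is θ = -0.89 ± z·1.2 with z = 2.576.
Half-width: 2.576 × 1.2 = 3.091.
-0.89 − 3.091 = -3.981; -0.89 + 3.091 = 2.201.

[-3.981, 2.201]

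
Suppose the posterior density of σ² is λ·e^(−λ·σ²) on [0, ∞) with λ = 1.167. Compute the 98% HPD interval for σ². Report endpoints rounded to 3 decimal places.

[0.000, 3.352]

The exponential density is strictly decreasing on [0, ∞), so the HPD interval is anchored at 0: [0, q] with P(σ² ≤ q) = 0.98.
q = −ln(1 − 0.98) / 1.167 = 3.9120 / 1.167 = 3.352.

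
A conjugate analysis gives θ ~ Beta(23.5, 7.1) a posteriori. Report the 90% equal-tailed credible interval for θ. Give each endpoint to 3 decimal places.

[0.635, 0.881]

Posterior: Beta(23.5, 7.1).
Equal-tailed 90% interval: the 0.05 and 0.95 quantiles of Beta(23.5, 7.1).
Posterior mean ≈ 0.768, SD ≈ 0.075; a Normal approximation gives roughly [0.644, 0.891].
Exact: F⁻¹(0.05) = 0.635; F⁻¹(0.95) = 0.881.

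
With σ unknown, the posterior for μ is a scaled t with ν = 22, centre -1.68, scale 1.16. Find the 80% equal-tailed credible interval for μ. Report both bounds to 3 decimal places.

The t_22 distribution is symmetric; the 80% interval is -1.68 ± t·1.16 with t_{0.9,22} = 1.321.
Half-width: 1.321 × 1.16 = 1.533.
-1.68 − 1.533 = -3.213; -1.68 + 1.533 = -0.147.

[-3.213, -0.147]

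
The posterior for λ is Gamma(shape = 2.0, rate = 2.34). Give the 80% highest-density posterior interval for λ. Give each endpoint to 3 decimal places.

[0.071, 1.316]

The posterior is unimodal and skewed, so the HPD interval has equal density at both endpoints and is the shortest 80% interval.
Solving f(0.071) = f(1.316) with F(1.316) − F(0.071) = 0.80 gives [0.071, 1.316].
For comparison, the equal-tailed interval is [0.227, 1.662]; the HPD is narrower and shifted toward the mode.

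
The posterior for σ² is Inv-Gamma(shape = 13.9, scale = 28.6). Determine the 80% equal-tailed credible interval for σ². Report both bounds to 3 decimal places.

Inverse-Gamma(13.9, 28.6) quantiles: F⁻¹(0.1) and F⁻¹(0.9).
Equivalently, 1/σ² ~ Gamma(13.9, rate = 28.6); invert its 0.9 and 0.1 quantiles.
Posterior mean ≈ 2.217, SD ≈ 0.643; a Normal approximation gives roughly [1.393, 3.041].
Exact: lower = 1.518; upper = 3.047.

[1.518, 3.047]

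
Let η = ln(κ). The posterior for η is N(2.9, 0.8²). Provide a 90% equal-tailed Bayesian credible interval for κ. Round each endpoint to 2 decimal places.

On the log scale the 90% interval is 2.9 ± 1.645 × 0.8 = [1.5841, 4.2159].
Exponentiate: [e^1.5841, e^4.2159] = [4.87, 67.75].

[4.87, 67.75]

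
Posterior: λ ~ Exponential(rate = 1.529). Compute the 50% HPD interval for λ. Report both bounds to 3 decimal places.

[0.000, 0.453]

The exponential density is strictly decreasing on [0, ∞), so the HPD interval is anchored at 0: [0, q] with P(λ ≤ q) = 0.50.
q = −ln(1 − 0.50) / 1.529 = 0.6931 / 1.529 = 0.453.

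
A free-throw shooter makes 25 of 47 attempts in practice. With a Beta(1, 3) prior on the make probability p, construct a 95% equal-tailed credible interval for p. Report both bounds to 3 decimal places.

[0.374, 0.645]

Posterior: Beta(1+25, 3+22) = Beta(26, 25).
Equal-tailed 95% interval: the 0.025 and 0.975 quantiles of Beta(26, 25).
Posterior mean ≈ 0.510, SD ≈ 0.069; a Normal approximation gives roughly [0.374, 0.646].
Exact: F⁻¹(0.025) = 0.374; F⁻¹(0.975) = 0.645.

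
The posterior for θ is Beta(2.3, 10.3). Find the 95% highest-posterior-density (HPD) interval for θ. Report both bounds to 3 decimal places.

The posterior is unimodal and skewed, so the HPD interval has equal density at both endpoints and is the shortest 95% interval.
Solving f(0.013) = f(0.386) with F(0.386) − F(0.013) = 0.95 gives [0.013, 0.386].
For comparison, the equal-tailed interval is [0.031, 0.428]; the HPD is narrower and shifted toward the mode.

[0.013, 0.386]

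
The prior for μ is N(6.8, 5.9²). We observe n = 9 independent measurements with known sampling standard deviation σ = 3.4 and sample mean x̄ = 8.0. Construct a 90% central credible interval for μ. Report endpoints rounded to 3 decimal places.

Posterior precision = 1/5.9² + 9/3.4² = 0.0287 + 0.7785 = 0.8073, so posterior SD = 1.1130.
Posterior mean = (6.8/5.9² + 9·8.0/3.4²) / 0.8073 = 7.9573.
Interval: 7.9573 ± 1.645 × 1.1130 → [6.127, 9.788].

[6.127, 9.788]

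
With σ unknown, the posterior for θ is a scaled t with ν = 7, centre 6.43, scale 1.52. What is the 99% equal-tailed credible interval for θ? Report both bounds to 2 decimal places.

The t_7 distribution is symmetric; the 99% interval is 6.43 ± t·1.52 with t_{0.995,7} = 3.499.
Half-width: 3.499 × 1.52 = 5.32.
6.43 − 5.32 = 1.11; 6.43 + 5.32 = 11.75.

[1.11, 11.75]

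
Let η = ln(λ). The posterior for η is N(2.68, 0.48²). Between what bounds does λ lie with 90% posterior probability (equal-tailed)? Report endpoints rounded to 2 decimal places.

[6.62, 32.12]

On the log scale the 90% interval is 2.68 ± 1.645 × 0.48 = [1.8905, 3.4695].
Exponentiate: [e^1.8905, e^3.4695] = [6.62, 32.12].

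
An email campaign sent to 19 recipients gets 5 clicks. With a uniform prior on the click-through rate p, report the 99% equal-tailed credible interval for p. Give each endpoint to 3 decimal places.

Posterior: Beta(1+5, 1+14) = Beta(6, 15).
Equal-tailed 99% interval: the 0.005 and 0.995 quantiles of Beta(6, 15).
Posterior mean ≈ 0.286, SD ≈ 0.096; a Normal approximation gives roughly [0.038, 0.534].
Exact: F⁻¹(0.005) = 0.085; F⁻¹(0.995) = 0.560.

[0.085, 0.560]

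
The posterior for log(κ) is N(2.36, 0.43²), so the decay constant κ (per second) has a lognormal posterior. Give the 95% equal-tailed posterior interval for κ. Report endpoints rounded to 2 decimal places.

[4.56, 24.60]

On the log scale the 95% interval is 2.36 ± 1.960 × 0.43 = [1.5172, 3.2028].
Exponentiate: [e^1.5172, e^3.2028] = [4.56, 24.60].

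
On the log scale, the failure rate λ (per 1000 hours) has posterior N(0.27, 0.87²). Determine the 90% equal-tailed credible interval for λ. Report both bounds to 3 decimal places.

[0.313, 5.480]

On the log scale the 90% interval is 0.27 ± 1.645 × 0.87 = [-1.1610, 1.7010].
Exponentiate: [e^-1.1610, e^1.7010] = [0.313, 5.480].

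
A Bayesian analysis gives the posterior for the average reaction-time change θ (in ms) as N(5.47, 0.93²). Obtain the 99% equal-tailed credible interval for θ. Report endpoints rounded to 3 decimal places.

The posterior is symmetric, so the 99% equal-tailed interval is θ = 5.47 ± z·0.93 with z = 2.576.
Half-width: 2.576 × 0.93 = 2.396.
5.47 − 2.396 = 3.074; 5.47 + 2.396 = 7.866.

[3.074, 7.866]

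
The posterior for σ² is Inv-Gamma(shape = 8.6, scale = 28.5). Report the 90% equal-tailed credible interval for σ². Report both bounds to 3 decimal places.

[2.047, 6.466]

Inverse-Gamma(8.6, 28.5) quantiles: F⁻¹(0.05) and F⁻¹(0.95).
Equivalently, 1/σ² ~ Gamma(8.6, rate = 28.5); invert its 0.95 and 0.05 quantiles.
Posterior mean ≈ 3.750, SD ≈ 1.460; a Normal approximation gives roughly [1.349, 6.151].
Exact: lower = 2.047; upper = 6.466.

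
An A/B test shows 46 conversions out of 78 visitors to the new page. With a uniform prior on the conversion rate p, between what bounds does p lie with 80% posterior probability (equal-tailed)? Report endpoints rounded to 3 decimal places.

Posterior: Beta(1+46, 1+32) = Beta(47, 33).
Equal-tailed 80% interval: the 0.1 and 0.9 quantiles of Beta(47, 33).
Posterior mean ≈ 0.588, SD ≈ 0.055; a Normal approximation gives roughly [0.517, 0.658].
Exact: F⁻¹(0.1) = 0.517; F⁻¹(0.9) = 0.657.

[0.517, 0.657]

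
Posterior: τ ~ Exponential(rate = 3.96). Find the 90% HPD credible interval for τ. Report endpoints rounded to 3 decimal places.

[0.000, 0.581]

The exponential density is strictly decreasing on [0, ∞), so the HPD interval is anchored at 0: [0, q] with P(τ ≤ q) = 0.90.
q = −ln(1 − 0.90) / 3.96 = 2.3026 / 3.96 = 0.581.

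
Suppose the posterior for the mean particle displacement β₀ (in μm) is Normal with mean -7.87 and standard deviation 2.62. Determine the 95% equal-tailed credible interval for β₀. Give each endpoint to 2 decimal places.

The posterior is symmetric, so the 95% equal-tailed interval is β₀ = -7.87 ± z·2.62 with z = 1.960.
Half-width: 1.960 × 2.62 = 5.14.
-7.87 − 5.14 = -13.01; -7.87 + 5.14 = -2.73.

[-13.01, -2.73]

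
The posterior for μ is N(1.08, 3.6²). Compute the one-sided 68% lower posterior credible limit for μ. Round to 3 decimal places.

-0.604

Need L with P(μ ≥ L) = 0.68: L = 1.08 − z_{0.32}·3.6.
z = 0.468; L = 1.08 − 0.468 × 3.6 = -0.604.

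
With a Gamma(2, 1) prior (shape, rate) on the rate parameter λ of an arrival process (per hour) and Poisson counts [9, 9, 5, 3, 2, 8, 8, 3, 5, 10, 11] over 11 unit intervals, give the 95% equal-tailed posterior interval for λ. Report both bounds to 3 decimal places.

Posterior: Gamma(2+73, 1+11) = Gamma(75, 12) (shape, rate).
Equal-tailed 95% interval: Gamma(75, 12) quantiles at 0.025 and 0.975.
Posterior mean ≈ 6.250, SD ≈ 0.722; a Normal approximation gives roughly [4.836, 7.664].
Exact: lower = 4.916; upper = 7.742.

[4.916, 7.742]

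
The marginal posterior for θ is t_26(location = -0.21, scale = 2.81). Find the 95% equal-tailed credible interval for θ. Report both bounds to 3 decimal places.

[-5.986, 5.566]

The t_26 distribution is symmetric; the 95% interval is -0.21 ± t·2.81 with t_{0.975,26} = 2.056.
Half-width: 2.056 × 2.81 = 5.776.
-0.21 − 5.776 = -5.986; -0.21 + 5.776 = 5.566.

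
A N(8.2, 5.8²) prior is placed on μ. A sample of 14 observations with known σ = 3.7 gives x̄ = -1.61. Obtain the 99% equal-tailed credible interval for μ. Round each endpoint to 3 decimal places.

[-3.844, 1.178]

Posterior precision = 1/5.8² + 14/3.7² = 0.0297 + 1.0226 = 1.0524, so posterior SD = 0.9748.
Posterior mean = (8.2/5.8² + 14·-1.61/3.7²) / 1.0524 = -1.3329.
Interval: -1.3329 ± 2.576 × 0.9748 → [-3.844, 1.178].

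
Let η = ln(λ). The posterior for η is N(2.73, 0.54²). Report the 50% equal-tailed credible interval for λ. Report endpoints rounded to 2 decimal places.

[10.65, 22.07]

On the log scale the 50% interval is 2.73 ± 0.674 × 0.54 = [2.3658, 3.0942].
Exponentiate: [e^2.3658, e^3.0942] = [10.65, 22.07].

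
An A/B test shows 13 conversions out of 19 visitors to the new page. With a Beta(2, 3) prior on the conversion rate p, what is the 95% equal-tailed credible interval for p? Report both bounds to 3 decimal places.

[0.427, 0.803]

Posterior: Beta(2+13, 3+6) = Beta(15, 9).
Equal-tailed 95% interval: the 0.025 and 0.975 quantiles of Beta(15, 9).
Posterior mean ≈ 0.625, SD ≈ 0.097; a Normal approximation gives roughly [0.435, 0.815].
Exact: F⁻¹(0.025) = 0.427; F⁻¹(0.975) = 0.803.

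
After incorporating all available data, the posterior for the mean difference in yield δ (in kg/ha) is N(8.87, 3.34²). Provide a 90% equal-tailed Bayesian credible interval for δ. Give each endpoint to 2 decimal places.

[3.38, 14.36]

The posterior is symmetric, so the 90% equal-tailed interval is δ = 8.87 ± z·3.34 with z = 1.645.
Half-width: 1.645 × 3.34 = 5.49.
8.87 − 5.49 = 3.38; 8.87 + 5.49 = 14.36.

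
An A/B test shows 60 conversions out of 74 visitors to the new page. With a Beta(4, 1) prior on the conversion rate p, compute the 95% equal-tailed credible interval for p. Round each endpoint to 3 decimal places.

[0.717, 0.888]

Posterior: Beta(4+60, 1+14) = Beta(64, 15).
Equal-tailed 95% interval: the 0.025 and 0.975 quantiles of Beta(64, 15).
Posterior mean ≈ 0.810, SD ≈ 0.044; a Normal approximation gives roughly [0.724, 0.896].
Exact: F⁻¹(0.025) = 0.717; F⁻¹(0.975) = 0.888.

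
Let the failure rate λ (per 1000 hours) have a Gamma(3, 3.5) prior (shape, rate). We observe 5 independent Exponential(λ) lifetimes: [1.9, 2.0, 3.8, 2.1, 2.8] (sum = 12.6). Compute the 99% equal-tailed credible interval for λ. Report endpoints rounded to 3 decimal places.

Posterior: Gamma(3+5, 3.5+12.6) = Gamma(8, 16.1) (shape, rate).
Equal-tailed 99% interval: Gamma(8, 16.1) quantiles at 0.005 and 0.995.
Posterior mean ≈ 0.497, SD ≈ 0.176; a Normal approximation gives roughly [0.044, 0.949].
Exact: lower = 0.160; upper = 1.064.

[0.160, 1.064]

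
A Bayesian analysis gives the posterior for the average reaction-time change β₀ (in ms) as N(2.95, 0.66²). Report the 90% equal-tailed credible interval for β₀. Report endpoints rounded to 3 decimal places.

[1.864, 4.036]

The posterior is symmetric, so the 90% equal-tailed interval is β₀ = 2.95 ± z·0.66 with z = 1.645.
Half-width: 1.645 × 0.66 = 1.086.
2.95 − 1.086 = 1.864; 2.95 + 1.086 = 4.036.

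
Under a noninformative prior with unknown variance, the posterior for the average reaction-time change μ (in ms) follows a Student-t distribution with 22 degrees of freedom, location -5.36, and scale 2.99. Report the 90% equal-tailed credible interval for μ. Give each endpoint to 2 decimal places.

[-10.49, -0.23]

The t_22 distribution is symmetric; the 90% interval is -5.36 ± t·2.99 with t_{0.95,22} = 1.717.
Half-width: 1.717 × 2.99 = 5.13.
-5.36 − 5.13 = -10.49; -5.36 + 5.13 = -0.23.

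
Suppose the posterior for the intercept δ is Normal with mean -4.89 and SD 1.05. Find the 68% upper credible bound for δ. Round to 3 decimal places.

-4.399

Need U with P(δ ≤ U) = 0.68: U = -4.89 + z_{0.32}·1.05.
z = 0.468; U = -4.89 + 0.468 × 1.05 = -4.399.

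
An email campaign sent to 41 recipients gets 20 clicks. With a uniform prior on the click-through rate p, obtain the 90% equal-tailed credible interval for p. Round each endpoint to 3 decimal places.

Posterior: Beta(1+20, 1+21) = Beta(21, 22).
Equal-tailed 90% interval: the 0.05 and 0.95 quantiles of Beta(21, 22).
Posterior mean ≈ 0.488, SD ≈ 0.075; a Normal approximation gives roughly [0.364, 0.612].
Exact: F⁻¹(0.05) = 0.365; F⁻¹(0.95) = 0.613.

[0.365, 0.613]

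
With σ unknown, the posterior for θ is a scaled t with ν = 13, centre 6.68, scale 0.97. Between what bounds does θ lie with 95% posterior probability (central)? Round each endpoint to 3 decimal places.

[4.584, 8.776]

The t_13 distribution is symmetric; the 95% interval is 6.68 ± t·0.97 with t_{0.975,13} = 2.160.
Half-width: 2.160 × 0.97 = 2.096.
6.68 − 2.096 = 4.584; 6.68 + 2.096 = 8.776.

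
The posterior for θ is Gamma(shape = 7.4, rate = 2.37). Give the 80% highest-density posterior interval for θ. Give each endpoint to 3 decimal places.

[1.541, 4.333]

The posterior is unimodal and skewed, so the HPD interval has equal density at both endpoints and is the shortest 80% interval.
Solving f(1.541) = f(4.333) with F(4.333) − F(1.541) = 0.80 gives [1.541, 4.333].
For comparison, the equal-tailed interval is [1.771, 4.654]; the HPD is narrower and shifted toward the mode.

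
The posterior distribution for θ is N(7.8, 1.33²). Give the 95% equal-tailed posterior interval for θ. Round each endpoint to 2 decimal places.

The posterior is symmetric, so the 95% equal-tailed interval is θ = 7.8 ± z·1.33 with z = 1.960.
Half-width: 1.960 × 1.33 = 2.61.
7.8 − 2.61 = 5.19; 7.8 + 2.61 = 10.41.

[5.19, 10.41]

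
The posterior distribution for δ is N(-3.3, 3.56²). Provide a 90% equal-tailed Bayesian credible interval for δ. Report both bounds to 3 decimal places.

The posterior is symmetric, so the 90% equal-tailed interval is δ = -3.3 ± z·3.56 with z = 1.645.
Half-width: 1.645 × 3.56 = 5.856.
-3.3 − 5.856 = -9.156; -3.3 + 5.856 = 2.556.

[-9.156, 2.556]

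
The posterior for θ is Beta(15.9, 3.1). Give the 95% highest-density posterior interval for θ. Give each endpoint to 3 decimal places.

The posterior is unimodal and skewed, so the HPD interval has equal density at both endpoints and is the shortest 95% interval.
Solving f(0.675) = f(0.976) with F(0.976) − F(0.675) = 0.95 gives [0.675, 0.976].
For comparison, the equal-tailed interval is [0.646, 0.962]; the HPD is narrower and shifted toward the mode.

[0.675, 0.976]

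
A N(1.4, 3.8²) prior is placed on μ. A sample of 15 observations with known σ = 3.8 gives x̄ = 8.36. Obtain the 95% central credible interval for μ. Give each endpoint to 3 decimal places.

Posterior precision = 1/3.8² + 15/3.8² = 0.0693 + 1.0388 = 1.1080, so posterior SD = 0.9500.
Posterior mean = (1.4/3.8² + 15·8.36/3.8²) / 1.1080 = 7.9250.
Interval: 7.9250 ± 1.960 × 0.9500 → [6.063, 9.787].

[6.063, 9.787]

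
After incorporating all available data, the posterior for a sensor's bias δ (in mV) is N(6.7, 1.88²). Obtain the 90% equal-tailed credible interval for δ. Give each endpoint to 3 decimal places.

[3.608, 9.792]

The posterior is symmetric, so the 90% equal-tailed interval is δ = 6.7 ± z·1.88 with z = 1.645.
Half-width: 1.645 × 1.88 = 3.092.
6.7 − 3.092 = 3.608; 6.7 + 3.092 = 9.792.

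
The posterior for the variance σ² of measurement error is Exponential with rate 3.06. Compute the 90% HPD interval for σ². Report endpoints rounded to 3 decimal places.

The exponential density is strictly decreasing on [0, ∞), so the HPD interval is anchored at 0: [0, q] with P(σ² ≤ q) = 0.90.
q = −ln(1 − 0.90) / 3.06 = 2.3026 / 3.06 = 0.752.

[0.000, 0.752]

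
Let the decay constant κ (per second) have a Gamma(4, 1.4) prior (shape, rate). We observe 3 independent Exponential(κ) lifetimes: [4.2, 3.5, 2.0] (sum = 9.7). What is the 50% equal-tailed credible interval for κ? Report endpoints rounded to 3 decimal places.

[0.458, 0.771]

Posterior: Gamma(4+3, 1.4+9.7) = Gamma(7, 11.1) (shape, rate).
Equal-tailed 50% interval: Gamma(7, 11.1) quantiles at 0.25 and 0.75.
Posterior mean ≈ 0.631, SD ≈ 0.238; a Normal approximation gives roughly [0.470, 0.791].
Exact: lower = 0.458; upper = 0.771.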